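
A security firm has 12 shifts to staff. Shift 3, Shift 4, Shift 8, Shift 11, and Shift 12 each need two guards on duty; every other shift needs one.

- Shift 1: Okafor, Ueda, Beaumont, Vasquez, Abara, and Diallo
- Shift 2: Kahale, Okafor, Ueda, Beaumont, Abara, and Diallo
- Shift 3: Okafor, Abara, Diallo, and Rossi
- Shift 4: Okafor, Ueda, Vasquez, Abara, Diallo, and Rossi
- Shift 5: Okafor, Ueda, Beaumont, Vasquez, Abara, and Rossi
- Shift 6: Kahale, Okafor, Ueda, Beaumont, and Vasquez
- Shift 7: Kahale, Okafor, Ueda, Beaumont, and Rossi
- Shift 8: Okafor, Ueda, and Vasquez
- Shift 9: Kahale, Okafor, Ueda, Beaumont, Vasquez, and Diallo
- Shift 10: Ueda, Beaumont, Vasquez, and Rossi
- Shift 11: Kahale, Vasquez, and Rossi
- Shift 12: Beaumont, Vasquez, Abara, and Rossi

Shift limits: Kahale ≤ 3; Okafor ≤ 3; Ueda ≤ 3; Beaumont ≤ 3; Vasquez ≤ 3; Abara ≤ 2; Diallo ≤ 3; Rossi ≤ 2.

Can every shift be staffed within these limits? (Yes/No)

Yes

One valid schedule: Shift 1→Okafor, Shift 2→Okafor, Shift 3→Abara+Diallo, Shift 4→Vasquez+Abara, Shift 5→Ueda, Shift 6→Kahale, Shift 7→Kahale, Shift 8→Okafor+Ueda, Shift 9→Beaumont, Shift 10→Ueda, Shift 11→Kahale+Vasquez, Shift 12→Beaumont+Vasquez.
Loads: Kahale 3/3, Okafor 3/3, Ueda 3/3, Beaumont 2/3, Vasquez 3/3, Abara 2/2, Diallo 1/3, Rossi 0/2 — all within limits.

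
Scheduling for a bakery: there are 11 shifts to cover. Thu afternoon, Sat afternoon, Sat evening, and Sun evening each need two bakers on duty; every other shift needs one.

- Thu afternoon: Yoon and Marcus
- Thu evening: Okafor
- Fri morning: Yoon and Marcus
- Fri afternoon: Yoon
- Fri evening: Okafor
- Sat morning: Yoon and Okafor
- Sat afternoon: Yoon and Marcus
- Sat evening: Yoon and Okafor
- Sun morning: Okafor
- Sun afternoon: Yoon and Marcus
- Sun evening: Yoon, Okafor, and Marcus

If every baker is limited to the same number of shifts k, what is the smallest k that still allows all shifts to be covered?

5

With 3 bakers and 15 worker-slots to fill, someone must work at least ⌈15/3⌉ = 5 shifts, so k ≥ 5.
k = 5 works: Thu afternoon→Yoon+Marcus, Thu evening→Okafor, Fri morning→Marcus, Fri afternoon→Yoon, Fri evening→Okafor, Sat morning→Yoon, Sat afternoon→Yoon+Marcus, Sat evening→Yoon+Okafor, Sun morning→Okafor, Sun afternoon→Marcus, Sun evening→Okafor+Marcus.
Loads: Yoon 5, Okafor 5, Marcus 5 — all ≤ 5.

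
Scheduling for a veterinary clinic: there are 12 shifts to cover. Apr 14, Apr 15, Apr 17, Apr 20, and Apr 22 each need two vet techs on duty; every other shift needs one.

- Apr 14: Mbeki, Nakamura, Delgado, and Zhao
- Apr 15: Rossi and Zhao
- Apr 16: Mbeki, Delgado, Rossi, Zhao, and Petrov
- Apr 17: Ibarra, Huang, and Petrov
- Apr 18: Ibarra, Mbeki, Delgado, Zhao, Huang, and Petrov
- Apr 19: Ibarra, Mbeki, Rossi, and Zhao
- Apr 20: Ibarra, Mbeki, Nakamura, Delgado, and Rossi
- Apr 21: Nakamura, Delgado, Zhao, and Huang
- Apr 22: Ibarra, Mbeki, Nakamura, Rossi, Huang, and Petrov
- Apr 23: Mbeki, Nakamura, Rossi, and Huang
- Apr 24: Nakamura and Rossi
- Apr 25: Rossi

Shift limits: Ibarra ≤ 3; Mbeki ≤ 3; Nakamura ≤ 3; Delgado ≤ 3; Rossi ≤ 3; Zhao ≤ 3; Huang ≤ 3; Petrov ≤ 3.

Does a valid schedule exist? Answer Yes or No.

Yes

Apr 15 can only be covered by Rossi and Zhao, so that assignment is forced.
Apr 25 can only be covered by Rossi, so that assignment is forced.
One valid schedule: Apr 14→Mbeki+Nakamura, Apr 15→Rossi+Zhao, Apr 16→Mbeki, Apr 17→Ibarra+Huang, Apr 18→Ibarra, Apr 19→Ibarra, Apr 20→Delgado+Rossi, Apr 21→Nakamura, Apr 22→Huang+Petrov, Apr 23→Mbeki, Apr 24→Nakamura, Apr 25→Rossi.
Loads: Ibarra 3/3, Mbeki 3/3, Nakamura 3/3, Delgado 1/3, Rossi 3/3, Zhao 1/3, Huang 2/3, Petrov 1/3 — all within limits.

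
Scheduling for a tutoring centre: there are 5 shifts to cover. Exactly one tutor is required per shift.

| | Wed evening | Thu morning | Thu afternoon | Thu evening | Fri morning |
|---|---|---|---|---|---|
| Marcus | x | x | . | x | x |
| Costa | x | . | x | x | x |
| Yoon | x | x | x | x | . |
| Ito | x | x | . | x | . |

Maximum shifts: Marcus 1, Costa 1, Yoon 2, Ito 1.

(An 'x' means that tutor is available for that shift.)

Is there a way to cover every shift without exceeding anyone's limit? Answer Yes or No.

One valid schedule: Wed evening→Yoon, Thu morning→Yoon, Thu afternoon→Costa, Thu evening→Ito, Fri morning→Marcus.
Loads: Marcus 1/1, Costa 1/1, Yoon 2/2, Ito 1/1 — all within limits.

Yes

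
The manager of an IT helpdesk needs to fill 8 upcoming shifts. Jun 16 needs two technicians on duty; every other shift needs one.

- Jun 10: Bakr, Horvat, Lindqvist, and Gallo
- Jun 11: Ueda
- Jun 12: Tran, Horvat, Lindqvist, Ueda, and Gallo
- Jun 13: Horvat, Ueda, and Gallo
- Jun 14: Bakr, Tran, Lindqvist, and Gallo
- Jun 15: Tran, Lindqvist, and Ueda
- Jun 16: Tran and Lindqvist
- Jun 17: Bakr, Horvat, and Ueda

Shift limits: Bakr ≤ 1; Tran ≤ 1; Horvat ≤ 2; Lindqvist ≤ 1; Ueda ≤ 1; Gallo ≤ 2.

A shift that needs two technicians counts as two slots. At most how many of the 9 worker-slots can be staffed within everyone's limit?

Total capacity across all technicians is 1+1+2+1+1+2 = 8, and 9 slots are needed, so at most 8 can be filled.
An assignment achieving 8: Jun 10→Horvat, Jun 11→Ueda, Jun 12→Gallo, Jun 13→Horvat, Jun 14→Gallo, Jun 16→Tran+Lindqvist, Jun 17→Bakr.
Loads: Bakr 1/1, Tran 1/1, Horvat 2/2, Lindqvist 1/1, Ueda 1/1, Gallo 2/2.

8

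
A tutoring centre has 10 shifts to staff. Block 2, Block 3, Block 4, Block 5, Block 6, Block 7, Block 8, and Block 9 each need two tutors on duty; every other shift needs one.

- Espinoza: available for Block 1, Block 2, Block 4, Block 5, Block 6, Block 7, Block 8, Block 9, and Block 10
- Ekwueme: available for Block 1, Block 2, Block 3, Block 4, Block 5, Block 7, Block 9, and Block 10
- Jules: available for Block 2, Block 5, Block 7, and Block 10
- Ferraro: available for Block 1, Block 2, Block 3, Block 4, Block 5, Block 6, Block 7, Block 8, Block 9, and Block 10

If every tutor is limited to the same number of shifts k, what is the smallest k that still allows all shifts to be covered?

With 4 tutors and 18 worker-slots to fill, someone must work at least ⌈18/4⌉ = 5 shifts, so k ≥ 5.
k = 5 works: Block 1→Espinoza, Block 2→Ekwueme+Jules, Block 3→Ekwueme+Ferraro, Block 4→Espinoza+Ekwueme, Block 5→Jules+Ferraro, Block 6→Espinoza+Ferraro, Block 7→Jules+Ferraro, Block 8→Espinoza+Ferraro, Block 9→Espinoza+Ekwueme, Block 10→Ekwueme.
Loads: Espinoza 5, Ekwueme 5, Jules 3, Ferraro 5 — all ≤ 5.

5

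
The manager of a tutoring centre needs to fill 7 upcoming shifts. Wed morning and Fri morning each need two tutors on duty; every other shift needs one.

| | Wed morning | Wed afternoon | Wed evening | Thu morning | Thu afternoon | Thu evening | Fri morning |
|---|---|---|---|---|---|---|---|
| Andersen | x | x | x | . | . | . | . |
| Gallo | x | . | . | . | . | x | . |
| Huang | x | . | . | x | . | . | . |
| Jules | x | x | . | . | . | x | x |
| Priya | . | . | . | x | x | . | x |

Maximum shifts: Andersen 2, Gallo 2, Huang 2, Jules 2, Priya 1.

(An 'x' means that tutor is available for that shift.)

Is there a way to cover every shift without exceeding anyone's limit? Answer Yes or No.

No

Total capacity is 9 and 9 slots are needed, so capacity alone doesn't rule it out.
Shifts {Thu afternoon, Fri morning} need 3 worker-slots in total, but the tutors available for any of those shifts (Jules and Priya) can supply at most 2 among them. So no valid schedule exists.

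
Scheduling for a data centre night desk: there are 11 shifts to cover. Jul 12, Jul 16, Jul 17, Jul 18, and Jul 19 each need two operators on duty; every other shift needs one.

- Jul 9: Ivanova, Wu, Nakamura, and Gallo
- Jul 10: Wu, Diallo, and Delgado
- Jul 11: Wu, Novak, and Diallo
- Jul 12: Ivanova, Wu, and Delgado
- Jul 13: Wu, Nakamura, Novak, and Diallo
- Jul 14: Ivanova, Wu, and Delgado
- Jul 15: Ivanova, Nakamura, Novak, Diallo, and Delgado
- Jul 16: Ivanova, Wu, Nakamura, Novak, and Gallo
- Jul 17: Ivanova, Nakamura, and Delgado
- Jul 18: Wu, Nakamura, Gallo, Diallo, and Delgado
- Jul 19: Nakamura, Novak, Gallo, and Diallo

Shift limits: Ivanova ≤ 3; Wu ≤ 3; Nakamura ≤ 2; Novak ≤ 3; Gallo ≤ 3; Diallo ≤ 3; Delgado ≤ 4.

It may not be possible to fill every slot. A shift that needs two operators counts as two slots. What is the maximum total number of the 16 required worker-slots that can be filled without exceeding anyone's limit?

Total capacity across all operators is 3+3+2+3+3+3+4 = 21, and 16 slots are needed, so at most 16 can be filled.
An assignment achieving 16: Jul 9→Nakamura, Jul 10→Wu, Jul 11→Wu, Jul 12→Ivanova+Wu, Jul 13→Novak, Jul 14→Ivanova, Jul 15→Diallo, Jul 16→Novak+Gallo, Jul 17→Ivanova+Nakamura, Jul 18→Gallo+Diallo, Jul 19→Novak+Gallo.
Loads: Ivanova 3/3, Wu 3/3, Nakamura 2/2, Novak 3/3, Gallo 3/3, Diallo 2/3, Delgado 0/4.

16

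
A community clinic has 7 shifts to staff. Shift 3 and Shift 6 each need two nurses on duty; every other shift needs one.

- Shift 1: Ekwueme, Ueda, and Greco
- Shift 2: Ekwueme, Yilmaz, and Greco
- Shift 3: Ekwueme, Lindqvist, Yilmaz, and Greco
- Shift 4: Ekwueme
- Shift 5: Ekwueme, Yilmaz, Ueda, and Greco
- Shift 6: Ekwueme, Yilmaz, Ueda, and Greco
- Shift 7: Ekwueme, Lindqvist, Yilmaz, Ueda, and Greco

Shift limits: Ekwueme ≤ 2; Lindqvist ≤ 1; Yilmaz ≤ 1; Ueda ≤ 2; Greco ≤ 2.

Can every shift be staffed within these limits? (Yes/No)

No

Total capacity is 2+1+1+2+2 = 8 but 9 worker-slots are needed — infeasible.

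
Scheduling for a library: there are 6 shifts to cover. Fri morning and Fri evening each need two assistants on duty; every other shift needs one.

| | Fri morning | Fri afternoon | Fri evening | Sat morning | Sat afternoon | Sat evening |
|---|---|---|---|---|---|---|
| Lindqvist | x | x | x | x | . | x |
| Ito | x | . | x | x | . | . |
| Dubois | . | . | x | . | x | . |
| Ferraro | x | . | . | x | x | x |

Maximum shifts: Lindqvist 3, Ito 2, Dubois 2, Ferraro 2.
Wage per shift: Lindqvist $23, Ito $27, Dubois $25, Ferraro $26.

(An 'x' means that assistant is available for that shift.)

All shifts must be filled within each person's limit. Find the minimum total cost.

$198

Fri afternoon can only be covered by Lindqvist, so that assignment is forced.
Picking the cheapest available assistant for each shift independently would cost $191, but that ignores the shift limits.
An optimal schedule: Fri morning→Lindqvist+Ferraro, Fri afternoon→Lindqvist, Fri evening→Dubois+Ito, Sat morning→Ferraro, Sat afternoon→Dubois, Sat evening→Lindqvist.
Total: 23 + 26 + 23 + 25 + 27 + 26 + 25 + 23 = $198.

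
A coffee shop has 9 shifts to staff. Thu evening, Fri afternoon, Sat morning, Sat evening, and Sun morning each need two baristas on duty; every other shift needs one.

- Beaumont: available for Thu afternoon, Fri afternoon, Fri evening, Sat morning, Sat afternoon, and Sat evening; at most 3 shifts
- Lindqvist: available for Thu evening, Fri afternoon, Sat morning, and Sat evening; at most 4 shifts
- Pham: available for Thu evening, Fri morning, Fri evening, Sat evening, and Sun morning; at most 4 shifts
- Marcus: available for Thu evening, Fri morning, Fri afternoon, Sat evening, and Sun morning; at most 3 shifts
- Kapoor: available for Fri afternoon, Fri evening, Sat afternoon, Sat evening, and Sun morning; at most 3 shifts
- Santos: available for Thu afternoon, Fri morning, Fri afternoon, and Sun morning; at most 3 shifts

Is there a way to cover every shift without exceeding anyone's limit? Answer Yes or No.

Sat morning can only be covered by Beaumont and Lindqvist, so that assignment is forced.
One valid schedule: Thu afternoon→Beaumont, Thu evening→Lindqvist+Pham, Fri morning→Pham, Fri afternoon→Lindqvist+Marcus, Fri evening→Pham, Sat morning→Beaumont+Lindqvist, Sat afternoon→Beaumont, Sat evening→Lindqvist+Marcus, Sun morning→Pham+Marcus.
Loads: Beaumont 3/3, Lindqvist 4/4, Pham 4/4, Marcus 3/3, Kapoor 0/3, Santos 0/3 — all within limits.

Yes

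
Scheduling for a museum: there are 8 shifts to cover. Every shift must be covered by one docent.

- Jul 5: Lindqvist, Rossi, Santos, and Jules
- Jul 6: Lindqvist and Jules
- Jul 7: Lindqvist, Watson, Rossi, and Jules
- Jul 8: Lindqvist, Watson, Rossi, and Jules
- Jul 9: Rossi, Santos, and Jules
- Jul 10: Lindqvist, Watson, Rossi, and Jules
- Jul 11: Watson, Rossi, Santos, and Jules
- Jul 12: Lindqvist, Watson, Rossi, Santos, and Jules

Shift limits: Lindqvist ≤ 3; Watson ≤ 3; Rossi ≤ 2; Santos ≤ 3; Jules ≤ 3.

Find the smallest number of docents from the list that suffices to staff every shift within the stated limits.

8 slots to fill and no one can take more than 3, so at least ⌈8/3⌉ = 3 docents are needed.
Lindqvist, Watson, and Rossi alone can cover everything: Jul 5→Lindqvist, Jul 6→Lindqvist, Jul 7→Lindqvist, Jul 8→Watson, Jul 9→Rossi, Jul 10→Watson, Jul 11→Watson, Jul 12→Rossi.

3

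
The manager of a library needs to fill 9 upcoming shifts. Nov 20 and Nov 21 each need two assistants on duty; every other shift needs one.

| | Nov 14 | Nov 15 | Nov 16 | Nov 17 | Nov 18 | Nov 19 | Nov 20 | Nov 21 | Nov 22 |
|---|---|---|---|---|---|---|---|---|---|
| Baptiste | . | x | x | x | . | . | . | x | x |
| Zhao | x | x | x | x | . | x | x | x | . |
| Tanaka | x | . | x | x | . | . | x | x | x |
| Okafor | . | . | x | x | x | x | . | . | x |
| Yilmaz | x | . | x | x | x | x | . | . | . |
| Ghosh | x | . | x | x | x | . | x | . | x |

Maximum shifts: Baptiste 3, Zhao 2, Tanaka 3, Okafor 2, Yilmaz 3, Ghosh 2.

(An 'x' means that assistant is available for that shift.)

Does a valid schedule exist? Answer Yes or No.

Yes

One valid schedule: Nov 14→Tanaka, Nov 15→Baptiste, Nov 16→Okafor, Nov 17→Yilmaz, Nov 18→Okafor, Nov 19→Zhao, Nov 20→Zhao+Tanaka, Nov 21→Baptiste+Tanaka, Nov 22→Baptiste.
Loads: Baptiste 3/3, Zhao 2/2, Tanaka 3/3, Okafor 2/2, Yilmaz 1/3, Ghosh 0/2 — all within limits.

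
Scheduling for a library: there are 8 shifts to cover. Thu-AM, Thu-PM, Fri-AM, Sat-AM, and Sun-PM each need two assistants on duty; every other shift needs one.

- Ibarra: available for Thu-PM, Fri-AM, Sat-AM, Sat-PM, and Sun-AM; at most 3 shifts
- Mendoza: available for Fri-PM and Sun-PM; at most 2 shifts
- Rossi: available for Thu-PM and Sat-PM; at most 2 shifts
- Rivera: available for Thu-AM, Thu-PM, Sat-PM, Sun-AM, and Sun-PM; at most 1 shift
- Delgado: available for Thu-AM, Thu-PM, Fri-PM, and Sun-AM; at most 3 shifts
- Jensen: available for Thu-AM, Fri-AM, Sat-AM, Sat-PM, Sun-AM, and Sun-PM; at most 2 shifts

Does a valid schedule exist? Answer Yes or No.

No

Total capacity is 13 and 13 slots are needed, so capacity alone doesn't rule it out.
Shifts {Thu-AM, Fri-AM, Sat-AM, Sun-PM} need 8 worker-slots in total, but the assistants available for any of those shifts (Ibarra, Mendoza, Rivera, Delgado, and Jensen) can supply at most 7 among them. So no valid schedule exists.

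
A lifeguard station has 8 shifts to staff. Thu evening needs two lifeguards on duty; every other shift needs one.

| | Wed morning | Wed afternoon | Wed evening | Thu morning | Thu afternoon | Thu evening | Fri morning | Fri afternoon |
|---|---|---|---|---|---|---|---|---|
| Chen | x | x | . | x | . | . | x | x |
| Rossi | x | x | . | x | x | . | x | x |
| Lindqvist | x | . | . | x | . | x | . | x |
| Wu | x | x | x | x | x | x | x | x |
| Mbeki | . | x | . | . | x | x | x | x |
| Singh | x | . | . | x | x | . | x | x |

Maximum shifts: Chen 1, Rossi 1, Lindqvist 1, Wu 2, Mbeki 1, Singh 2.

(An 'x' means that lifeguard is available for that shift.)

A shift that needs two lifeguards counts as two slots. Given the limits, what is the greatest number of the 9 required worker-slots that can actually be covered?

Total capacity across all lifeguards is 1+1+1+2+1+2 = 8, and 9 slots are needed, so at most 8 can be filled.
An assignment achieving 8: Wed morning→Singh, Wed afternoon→Chen, Wed evening→Wu, Thu morning→Singh, Thu afternoon→Rossi, Thu evening→Lindqvist+Wu, Fri morning→Mbeki.
Loads: Chen 1/1, Rossi 1/1, Lindqvist 1/1, Wu 2/2, Mbeki 1/1, Singh 2/2.

8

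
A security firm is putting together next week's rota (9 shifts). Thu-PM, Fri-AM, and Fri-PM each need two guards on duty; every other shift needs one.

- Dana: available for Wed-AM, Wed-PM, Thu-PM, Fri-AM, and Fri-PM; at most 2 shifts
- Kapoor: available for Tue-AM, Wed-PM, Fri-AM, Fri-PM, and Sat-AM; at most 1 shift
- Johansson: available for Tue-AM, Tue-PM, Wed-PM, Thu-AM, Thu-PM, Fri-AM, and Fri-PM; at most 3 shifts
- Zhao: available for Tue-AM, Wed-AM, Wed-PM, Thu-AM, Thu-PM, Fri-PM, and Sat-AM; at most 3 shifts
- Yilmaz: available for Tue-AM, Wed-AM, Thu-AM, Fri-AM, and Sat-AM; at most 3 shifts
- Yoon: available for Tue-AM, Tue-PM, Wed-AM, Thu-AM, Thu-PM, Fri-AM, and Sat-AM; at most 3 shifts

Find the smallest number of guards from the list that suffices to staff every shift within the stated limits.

12 slots to fill and no one can take more than 3, so at least ⌈12/3⌉ = 4 guards are needed.
Johansson, Zhao, Yilmaz, and Yoon alone can cover everything: Tue-AM→Yilmaz, Tue-PM→Johansson, Wed-AM→Zhao, Wed-PM→Johansson, Thu-AM→Yoon, Thu-PM→Zhao+Yoon, Fri-AM→Yilmaz+Yoon, Fri-PM→Johansson+Zhao, Sat-AM→Yilmaz.

4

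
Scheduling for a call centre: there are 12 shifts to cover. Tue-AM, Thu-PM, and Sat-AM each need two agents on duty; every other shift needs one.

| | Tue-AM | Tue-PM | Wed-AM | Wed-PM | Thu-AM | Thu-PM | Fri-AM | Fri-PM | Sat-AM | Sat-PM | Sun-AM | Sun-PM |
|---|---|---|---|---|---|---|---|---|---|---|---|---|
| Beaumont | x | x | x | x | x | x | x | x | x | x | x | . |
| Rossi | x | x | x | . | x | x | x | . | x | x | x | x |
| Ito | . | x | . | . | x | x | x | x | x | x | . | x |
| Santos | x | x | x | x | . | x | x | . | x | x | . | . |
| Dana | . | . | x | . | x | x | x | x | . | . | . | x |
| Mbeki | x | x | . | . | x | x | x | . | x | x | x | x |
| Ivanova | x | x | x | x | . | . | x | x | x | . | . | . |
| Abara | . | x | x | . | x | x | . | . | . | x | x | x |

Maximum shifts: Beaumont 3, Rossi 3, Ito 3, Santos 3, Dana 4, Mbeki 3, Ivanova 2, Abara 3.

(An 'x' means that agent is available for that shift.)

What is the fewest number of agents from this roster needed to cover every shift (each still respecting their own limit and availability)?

5

15 slots to fill and no one can take more than 4, so at least ⌈15/4⌉ = 4 agents are needed.
Any 4 agents together have capacity at most 4+3+3+3 = 13 < 15 slots, so 4 can never suffice.
Beaumont, Rossi, Ito, Santos, and Dana alone can cover everything: Tue-AM→Beaumont+Rossi, Tue-PM→Rossi, Wed-AM→Santos, Wed-PM→Beaumont, Thu-AM→Dana, Thu-PM→Santos+Dana, Fri-AM→Dana, Fri-PM→Ito, Sat-AM→Ito+Santos, Sat-PM→Ito, Sun-AM→Beaumont, Sun-PM→Rossi.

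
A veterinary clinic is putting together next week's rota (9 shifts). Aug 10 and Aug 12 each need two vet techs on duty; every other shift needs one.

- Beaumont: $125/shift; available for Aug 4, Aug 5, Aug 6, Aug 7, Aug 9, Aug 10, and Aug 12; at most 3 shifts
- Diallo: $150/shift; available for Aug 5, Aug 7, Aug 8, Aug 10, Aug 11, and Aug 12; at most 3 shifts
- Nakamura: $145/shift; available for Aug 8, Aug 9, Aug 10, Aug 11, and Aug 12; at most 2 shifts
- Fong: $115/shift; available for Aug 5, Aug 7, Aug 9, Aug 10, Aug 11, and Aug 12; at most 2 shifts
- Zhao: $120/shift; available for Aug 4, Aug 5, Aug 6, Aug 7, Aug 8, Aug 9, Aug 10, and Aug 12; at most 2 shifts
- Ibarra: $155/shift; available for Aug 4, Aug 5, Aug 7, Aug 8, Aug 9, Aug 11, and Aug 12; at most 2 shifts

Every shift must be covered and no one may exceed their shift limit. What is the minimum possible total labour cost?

Picking the cheapest available vet tech for each shift independently would cost $1290, but that ignores the shift limits.
An optimal schedule: Aug 4→Zhao, Aug 5→Fong, Aug 6→Zhao, Aug 7→Beaumont, Aug 8→Nakamura, Aug 9→Beaumont, Aug 10→Beaumont+Diallo, Aug 11→Fong, Aug 12→Nakamura+Diallo.
Total: 120 + 115 + 120 + 125 + 145 + 125 + 125 + 150 + 115 + 145 + 150 = $1435.

$1435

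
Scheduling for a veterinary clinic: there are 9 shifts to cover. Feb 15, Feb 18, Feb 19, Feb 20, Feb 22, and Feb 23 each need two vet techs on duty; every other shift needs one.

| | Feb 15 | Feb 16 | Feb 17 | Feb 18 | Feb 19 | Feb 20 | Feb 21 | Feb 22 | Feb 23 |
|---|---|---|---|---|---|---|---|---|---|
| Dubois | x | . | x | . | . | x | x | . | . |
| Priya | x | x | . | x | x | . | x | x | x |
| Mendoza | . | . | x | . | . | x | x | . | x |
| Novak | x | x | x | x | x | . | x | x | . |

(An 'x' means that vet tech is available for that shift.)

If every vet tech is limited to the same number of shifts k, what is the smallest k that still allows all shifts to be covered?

5

With 4 vet techs and 15 worker-slots to fill, someone must work at least ⌈15/4⌉ = 4 shifts, so k ≥ 4.
k = 4 is infeasible (exhaustive check).
k = 5 works: Feb 15→Dubois+Novak, Feb 16→Priya, Feb 17→Dubois, Feb 18→Priya+Novak, Feb 19→Priya+Novak, Feb 20→Dubois+Mendoza, Feb 21→Dubois, Feb 22→Priya+Novak, Feb 23→Priya+Mendoza.
Loads: Dubois 4, Priya 5, Mendoza 2, Novak 4 — all ≤ 5.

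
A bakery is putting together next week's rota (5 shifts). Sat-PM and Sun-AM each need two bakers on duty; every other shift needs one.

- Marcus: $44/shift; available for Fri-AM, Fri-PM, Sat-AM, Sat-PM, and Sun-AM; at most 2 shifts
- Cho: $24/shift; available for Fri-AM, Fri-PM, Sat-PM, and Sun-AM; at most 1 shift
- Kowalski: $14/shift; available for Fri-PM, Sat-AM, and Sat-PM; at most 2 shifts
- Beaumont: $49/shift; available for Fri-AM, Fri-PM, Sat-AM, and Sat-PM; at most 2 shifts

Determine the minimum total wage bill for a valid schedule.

Sun-AM can only be covered by Marcus and Cho, so that assignment is forced.
Picking the cheapest available baker for each shift independently would cost $158, but that ignores the shift limits.
An optimal schedule: Fri-AM→Marcus, Fri-PM→Beaumont, Sat-AM→Kowalski, Sat-PM→Kowalski+Beaumont, Sun-AM→Marcus+Cho.
Total: 44 + 49 + 14 + 14 + 49 + 44 + 24 = $238.

$238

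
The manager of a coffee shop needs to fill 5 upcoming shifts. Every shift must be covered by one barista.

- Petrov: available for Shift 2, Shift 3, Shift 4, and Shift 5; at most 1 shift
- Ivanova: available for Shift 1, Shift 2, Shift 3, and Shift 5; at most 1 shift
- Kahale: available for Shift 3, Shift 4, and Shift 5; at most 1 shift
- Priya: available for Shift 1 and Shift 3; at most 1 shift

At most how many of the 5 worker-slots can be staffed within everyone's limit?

Total capacity across all baristas is 1+1+1+1 = 4, and 5 slots are needed, so at most 4 can be filled.
An assignment achieving 4: Shift 1→Ivanova, Shift 2→Petrov, Shift 3→Priya, Shift 4→Kahale.
Loads: Petrov 1/1, Ivanova 1/1, Kahale 1/1, Priya 1/1.

4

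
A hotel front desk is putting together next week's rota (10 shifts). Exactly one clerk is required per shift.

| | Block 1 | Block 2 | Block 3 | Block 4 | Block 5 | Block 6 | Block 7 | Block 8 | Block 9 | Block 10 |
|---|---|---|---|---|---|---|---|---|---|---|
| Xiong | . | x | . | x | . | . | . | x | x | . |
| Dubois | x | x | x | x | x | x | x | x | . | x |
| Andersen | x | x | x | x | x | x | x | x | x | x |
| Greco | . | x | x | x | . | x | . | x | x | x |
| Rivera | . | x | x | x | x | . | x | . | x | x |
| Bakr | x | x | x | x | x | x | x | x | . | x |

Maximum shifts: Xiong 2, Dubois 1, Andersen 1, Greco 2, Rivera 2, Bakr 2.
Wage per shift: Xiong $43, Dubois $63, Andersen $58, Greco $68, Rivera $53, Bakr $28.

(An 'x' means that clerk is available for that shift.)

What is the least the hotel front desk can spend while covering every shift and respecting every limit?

$505

Picking the cheapest available clerk for each shift independently would cost $295, but that ignores the shift limits.
An optimal schedule: Block 1→Dubois, Block 2→Bakr, Block 3→Greco, Block 4→Bakr, Block 5→Andersen, Block 6→Greco, Block 7→Rivera, Block 8→Xiong, Block 9→Xiong, Block 10→Rivera.
Total: 63 + 28 + 68 + 28 + 58 + 68 + 53 + 43 + 43 + 53 = $505.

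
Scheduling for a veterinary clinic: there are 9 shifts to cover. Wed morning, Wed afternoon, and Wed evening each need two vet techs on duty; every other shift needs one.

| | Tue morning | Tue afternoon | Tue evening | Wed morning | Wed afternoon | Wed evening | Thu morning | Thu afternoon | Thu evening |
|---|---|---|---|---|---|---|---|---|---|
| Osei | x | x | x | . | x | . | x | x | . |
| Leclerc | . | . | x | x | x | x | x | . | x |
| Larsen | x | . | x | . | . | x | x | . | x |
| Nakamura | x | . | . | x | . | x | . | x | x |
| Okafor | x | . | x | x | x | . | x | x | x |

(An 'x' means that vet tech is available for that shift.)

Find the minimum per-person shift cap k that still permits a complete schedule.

With 5 vet techs and 12 worker-slots to fill, someone must work at least ⌈12/5⌉ = 3 shifts, so k ≥ 3.
k = 3 works: Tue morning→Larsen, Tue afternoon→Osei, Tue evening→Larsen, Wed morning→Leclerc+Nakamura, Wed afternoon→Osei+Leclerc, Wed evening→Leclerc+Larsen, Thu morning→Okafor, Thu afternoon→Osei, Thu evening→Nakamura.
Loads: Osei 3, Leclerc 3, Larsen 3, Nakamura 2, Okafor 1 — all ≤ 3.

3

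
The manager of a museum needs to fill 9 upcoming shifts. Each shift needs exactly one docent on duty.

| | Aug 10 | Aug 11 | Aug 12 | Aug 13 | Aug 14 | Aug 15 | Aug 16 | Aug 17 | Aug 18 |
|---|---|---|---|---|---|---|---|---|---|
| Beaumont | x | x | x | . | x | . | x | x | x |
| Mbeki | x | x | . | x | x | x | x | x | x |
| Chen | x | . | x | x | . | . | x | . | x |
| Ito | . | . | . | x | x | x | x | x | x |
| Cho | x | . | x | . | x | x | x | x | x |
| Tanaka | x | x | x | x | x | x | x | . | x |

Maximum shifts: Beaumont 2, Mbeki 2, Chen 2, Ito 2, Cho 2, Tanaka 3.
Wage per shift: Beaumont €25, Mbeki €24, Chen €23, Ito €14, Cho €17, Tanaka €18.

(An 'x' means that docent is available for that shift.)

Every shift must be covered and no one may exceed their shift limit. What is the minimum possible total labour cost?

€162

Picking the cheapest available docent for each shift independently would cost €136, but that ignores the shift limits.
An optimal schedule: Aug 10→Tanaka, Aug 11→Tanaka, Aug 12→Cho, Aug 13→Ito, Aug 14→Tanaka, Aug 15→Ito, Aug 16→Chen, Aug 17→Cho, Aug 18→Chen.
Total: 18 + 18 + 17 + 14 + 18 + 14 + 23 + 17 + 23 = €162.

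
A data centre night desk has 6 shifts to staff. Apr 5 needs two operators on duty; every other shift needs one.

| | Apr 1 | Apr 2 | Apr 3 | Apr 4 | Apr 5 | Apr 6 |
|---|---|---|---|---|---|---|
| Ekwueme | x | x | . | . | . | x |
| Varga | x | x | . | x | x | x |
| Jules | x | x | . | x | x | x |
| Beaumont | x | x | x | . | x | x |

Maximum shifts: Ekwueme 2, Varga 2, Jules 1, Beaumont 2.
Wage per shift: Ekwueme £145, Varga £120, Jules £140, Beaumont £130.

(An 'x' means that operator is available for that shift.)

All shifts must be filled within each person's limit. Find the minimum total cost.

£930

Apr 3 can only be covered by Beaumont, so that assignment is forced.
Picking the cheapest available operator for each shift independently would cost £860, but that ignores the shift limits.
An optimal schedule: Apr 1→Ekwueme, Apr 2→Ekwueme, Apr 3→Beaumont, Apr 4→Varga, Apr 5→Varga+Jules, Apr 6→Beaumont.
Total: 145 + 145 + 130 + 120 + 120 + 140 + 130 = £930.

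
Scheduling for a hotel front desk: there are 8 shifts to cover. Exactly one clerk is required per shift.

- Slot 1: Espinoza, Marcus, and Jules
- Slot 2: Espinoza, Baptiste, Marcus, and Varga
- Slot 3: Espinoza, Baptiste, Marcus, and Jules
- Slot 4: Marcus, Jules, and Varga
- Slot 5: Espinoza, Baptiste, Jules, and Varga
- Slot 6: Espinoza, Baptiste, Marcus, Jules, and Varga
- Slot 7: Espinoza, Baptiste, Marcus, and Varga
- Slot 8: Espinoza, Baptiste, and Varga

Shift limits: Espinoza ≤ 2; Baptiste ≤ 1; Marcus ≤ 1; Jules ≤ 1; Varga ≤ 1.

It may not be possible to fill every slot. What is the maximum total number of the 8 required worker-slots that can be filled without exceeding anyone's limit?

6

Total capacity across all clerks is 2+1+1+1+1 = 6, and 8 slots are needed, so at most 6 can be filled.
An assignment achieving 6: Slot 1→Espinoza, Slot 2→Baptiste, Slot 3→Jules, Slot 4→Marcus, Slot 5→Varga, Slot 8→Espinoza.
Loads: Espinoza 2/2, Baptiste 1/1, Marcus 1/1, Jules 1/1, Varga 1/1.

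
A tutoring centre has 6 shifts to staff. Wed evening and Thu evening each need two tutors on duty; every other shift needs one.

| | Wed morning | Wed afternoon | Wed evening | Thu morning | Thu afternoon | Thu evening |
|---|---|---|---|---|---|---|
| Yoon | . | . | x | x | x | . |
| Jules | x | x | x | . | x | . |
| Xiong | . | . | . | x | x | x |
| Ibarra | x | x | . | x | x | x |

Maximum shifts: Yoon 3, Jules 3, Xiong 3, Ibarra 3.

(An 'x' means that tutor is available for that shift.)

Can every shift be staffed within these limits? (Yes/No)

Yes

Wed evening can only be covered by Yoon and Jules, so that assignment is forced.
Thu evening can only be covered by Xiong and Ibarra, so that assignment is forced.
One valid schedule: Wed morning→Jules, Wed afternoon→Jules, Wed evening→Yoon+Jules, Thu morning→Yoon, Thu afternoon→Yoon, Thu evening→Xiong+Ibarra.
Loads: Yoon 3/3, Jules 3/3, Xiong 1/3, Ibarra 1/3 — all within limits.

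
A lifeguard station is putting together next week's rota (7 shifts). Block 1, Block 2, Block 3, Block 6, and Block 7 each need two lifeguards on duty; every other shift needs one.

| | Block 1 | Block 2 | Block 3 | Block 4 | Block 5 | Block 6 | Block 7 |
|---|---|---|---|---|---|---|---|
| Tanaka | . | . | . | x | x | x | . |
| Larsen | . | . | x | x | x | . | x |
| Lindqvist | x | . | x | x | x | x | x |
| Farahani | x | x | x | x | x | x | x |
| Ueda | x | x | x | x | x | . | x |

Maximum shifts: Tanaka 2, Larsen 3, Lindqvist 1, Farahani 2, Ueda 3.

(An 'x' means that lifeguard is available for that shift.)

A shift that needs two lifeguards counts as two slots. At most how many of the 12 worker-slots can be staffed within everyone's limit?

11

Total capacity across all lifeguards is 2+3+1+2+3 = 11, and 12 slots are needed, so at most 11 can be filled.
An assignment achieving 11: Block 1→Lindqvist+Farahani, Block 2→Farahani+Ueda, Block 3→Larsen+Ueda, Block 4→Tanaka, Block 5→Larsen, Block 6→Tanaka, Block 7→Larsen+Ueda.
Loads: Tanaka 2/2, Larsen 3/3, Lindqvist 1/1, Farahani 2/2, Ueda 3/3.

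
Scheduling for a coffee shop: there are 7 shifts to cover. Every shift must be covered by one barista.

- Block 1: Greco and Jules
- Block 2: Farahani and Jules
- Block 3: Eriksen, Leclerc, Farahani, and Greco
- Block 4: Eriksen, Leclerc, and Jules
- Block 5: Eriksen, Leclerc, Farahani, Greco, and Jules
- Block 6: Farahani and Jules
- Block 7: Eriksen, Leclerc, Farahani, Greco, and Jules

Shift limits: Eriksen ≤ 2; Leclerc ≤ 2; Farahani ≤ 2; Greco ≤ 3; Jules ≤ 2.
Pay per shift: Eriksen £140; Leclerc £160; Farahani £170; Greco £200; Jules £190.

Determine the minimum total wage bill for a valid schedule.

Picking the cheapest available barista for each shift independently would cost £1090, but that ignores the shift limits.
An optimal schedule: Block 1→Jules, Block 2→Farahani, Block 3→Eriksen, Block 4→Eriksen, Block 5→Leclerc, Block 6→Farahani, Block 7→Leclerc.
Total: 190 + 170 + 140 + 140 + 160 + 170 + 160 = £1130.

£1130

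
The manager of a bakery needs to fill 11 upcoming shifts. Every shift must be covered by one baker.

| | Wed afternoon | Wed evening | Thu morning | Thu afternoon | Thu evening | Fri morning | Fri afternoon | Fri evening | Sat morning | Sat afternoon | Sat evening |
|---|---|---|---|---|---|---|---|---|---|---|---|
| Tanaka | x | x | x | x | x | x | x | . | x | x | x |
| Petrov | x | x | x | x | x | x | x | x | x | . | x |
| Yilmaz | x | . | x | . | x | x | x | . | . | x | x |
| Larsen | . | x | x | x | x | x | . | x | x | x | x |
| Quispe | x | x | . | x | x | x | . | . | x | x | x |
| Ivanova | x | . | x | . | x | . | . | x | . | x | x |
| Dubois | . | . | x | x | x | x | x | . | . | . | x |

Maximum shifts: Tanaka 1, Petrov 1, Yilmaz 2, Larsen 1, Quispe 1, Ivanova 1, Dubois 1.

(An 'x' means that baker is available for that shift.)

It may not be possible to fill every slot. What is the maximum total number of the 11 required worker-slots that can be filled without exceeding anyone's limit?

8

Total capacity across all bakers is 1+1+2+1+1+1+1 = 8, and 11 slots are needed, so at most 8 can be filled.
An assignment achieving 8: Wed afternoon→Yilmaz, Wed evening→Tanaka, Thu morning→Dubois, Thu afternoon→Quispe, Fri afternoon→Yilmaz, Fri evening→Petrov, Sat morning→Larsen, Sat afternoon→Ivanova.
Loads: Tanaka 1/1, Petrov 1/1, Yilmaz 2/2, Larsen 1/1, Quispe 1/1, Ivanova 1/1, Dubois 1/1.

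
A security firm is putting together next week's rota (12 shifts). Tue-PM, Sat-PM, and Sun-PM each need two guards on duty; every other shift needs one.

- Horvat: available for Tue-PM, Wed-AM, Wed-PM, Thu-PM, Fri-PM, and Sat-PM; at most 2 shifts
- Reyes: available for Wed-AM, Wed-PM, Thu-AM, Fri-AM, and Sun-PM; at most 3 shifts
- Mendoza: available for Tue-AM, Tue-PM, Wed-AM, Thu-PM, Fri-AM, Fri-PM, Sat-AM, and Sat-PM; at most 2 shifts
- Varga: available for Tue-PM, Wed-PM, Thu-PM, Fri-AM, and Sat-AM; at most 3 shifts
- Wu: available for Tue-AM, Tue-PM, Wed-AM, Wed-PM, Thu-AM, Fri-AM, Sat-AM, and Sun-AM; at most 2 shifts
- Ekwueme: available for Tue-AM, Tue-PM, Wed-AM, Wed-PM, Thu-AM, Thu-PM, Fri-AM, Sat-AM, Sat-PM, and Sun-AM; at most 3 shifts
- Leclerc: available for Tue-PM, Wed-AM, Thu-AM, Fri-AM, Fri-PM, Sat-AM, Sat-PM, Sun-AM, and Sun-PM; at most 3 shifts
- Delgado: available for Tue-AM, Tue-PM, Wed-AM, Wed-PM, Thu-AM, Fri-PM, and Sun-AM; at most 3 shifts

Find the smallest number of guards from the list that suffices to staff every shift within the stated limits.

15 slots to fill and no one can take more than 3, so at least ⌈15/3⌉ = 5 guards are needed.
Reyes, Varga, Ekwueme, Leclerc, and Delgado alone can cover everything: Tue-AM→Ekwueme, Tue-PM→Varga+Delgado, Wed-AM→Reyes, Wed-PM→Delgado, Thu-AM→Delgado, Thu-PM→Varga, Fri-AM→Reyes, Fri-PM→Leclerc, Sat-AM→Varga, Sat-PM→Ekwueme+Leclerc, Sun-AM→Ekwueme, Sun-PM→Reyes+Leclerc.

5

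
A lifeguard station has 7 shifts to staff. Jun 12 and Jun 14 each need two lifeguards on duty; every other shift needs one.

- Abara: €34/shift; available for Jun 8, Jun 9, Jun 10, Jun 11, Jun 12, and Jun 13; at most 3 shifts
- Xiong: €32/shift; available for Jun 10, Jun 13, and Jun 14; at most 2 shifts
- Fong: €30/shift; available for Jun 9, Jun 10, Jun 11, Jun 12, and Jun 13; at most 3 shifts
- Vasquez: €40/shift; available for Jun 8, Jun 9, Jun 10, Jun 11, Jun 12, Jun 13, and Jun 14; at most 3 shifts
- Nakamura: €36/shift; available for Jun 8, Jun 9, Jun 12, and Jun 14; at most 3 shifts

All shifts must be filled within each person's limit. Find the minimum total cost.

€292

Picking the cheapest available lifeguard for each shift independently would cost €286, but that ignores the shift limits.
An optimal schedule: Jun 8→Abara, Jun 9→Fong, Jun 10→Xiong, Jun 11→Fong, Jun 12→Fong+Abara, Jun 13→Abara, Jun 14→Xiong+Nakamura.
Total: 34 + 30 + 32 + 30 + 30 + 34 + 34 + 32 + 36 = €292.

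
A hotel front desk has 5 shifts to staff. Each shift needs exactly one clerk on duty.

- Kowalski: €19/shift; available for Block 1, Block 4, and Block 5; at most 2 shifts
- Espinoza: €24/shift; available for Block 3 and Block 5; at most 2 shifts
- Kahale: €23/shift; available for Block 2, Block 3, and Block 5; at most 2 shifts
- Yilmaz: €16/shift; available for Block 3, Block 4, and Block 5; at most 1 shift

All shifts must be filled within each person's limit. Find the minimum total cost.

€100

Block 1 can only be covered by Kowalski, so that assignment is forced.
Block 2 can only be covered by Kahale, so that assignment is forced.
Picking the cheapest available clerk for each shift independently would cost €90, but that ignores the shift limits.
An optimal schedule: Block 1→Kowalski, Block 2→Kahale, Block 3→Kahale, Block 4→Yilmaz, Block 5→Kowalski.
Total: 19 + 23 + 23 + 16 + 19 = €100.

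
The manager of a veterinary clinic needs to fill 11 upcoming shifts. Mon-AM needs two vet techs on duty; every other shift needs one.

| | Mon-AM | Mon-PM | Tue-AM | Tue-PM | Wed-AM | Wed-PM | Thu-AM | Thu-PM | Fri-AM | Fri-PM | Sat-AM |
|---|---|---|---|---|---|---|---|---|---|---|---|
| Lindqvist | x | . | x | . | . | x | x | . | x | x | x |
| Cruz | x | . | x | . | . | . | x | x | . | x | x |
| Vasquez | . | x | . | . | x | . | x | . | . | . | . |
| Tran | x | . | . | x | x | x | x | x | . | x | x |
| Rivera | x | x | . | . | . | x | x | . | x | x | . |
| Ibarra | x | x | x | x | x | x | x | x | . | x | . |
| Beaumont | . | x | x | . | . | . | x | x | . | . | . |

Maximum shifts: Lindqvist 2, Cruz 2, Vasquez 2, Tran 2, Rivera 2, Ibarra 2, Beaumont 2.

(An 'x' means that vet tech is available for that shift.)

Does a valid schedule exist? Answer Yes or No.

Yes

One valid schedule: Mon-AM→Rivera+Ibarra, Mon-PM→Vasquez, Tue-AM→Cruz, Tue-PM→Tran, Wed-AM→Vasquez, Wed-PM→Tran, Thu-AM→Ibarra, Thu-PM→Cruz, Fri-AM→Lindqvist, Fri-PM→Rivera, Sat-AM→Lindqvist.
Loads: Lindqvist 2/2, Cruz 2/2, Vasquez 2/2, Tran 2/2, Rivera 2/2, Ibarra 2/2, Beaumont 0/2 — all within limits.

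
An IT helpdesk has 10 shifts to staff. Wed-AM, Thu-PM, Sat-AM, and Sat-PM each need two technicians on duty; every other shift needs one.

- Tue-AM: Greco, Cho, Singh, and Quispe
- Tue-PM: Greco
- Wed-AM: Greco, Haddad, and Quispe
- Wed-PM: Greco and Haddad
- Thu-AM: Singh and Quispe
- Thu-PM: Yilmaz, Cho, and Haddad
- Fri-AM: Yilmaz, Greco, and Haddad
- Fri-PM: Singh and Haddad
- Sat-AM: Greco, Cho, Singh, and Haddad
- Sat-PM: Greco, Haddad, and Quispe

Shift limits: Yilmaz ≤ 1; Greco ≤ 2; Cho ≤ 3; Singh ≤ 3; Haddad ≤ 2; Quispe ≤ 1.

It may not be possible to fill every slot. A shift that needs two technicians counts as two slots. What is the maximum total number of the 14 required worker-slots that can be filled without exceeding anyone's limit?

Total capacity across all technicians is 1+2+3+3+2+1 = 12, and 14 slots are needed, so at most 12 can be filled.
An assignment achieving 12: Tue-AM→Cho, Tue-PM→Greco, Wed-AM→Haddad+Quispe, Wed-PM→Greco, Thu-AM→Singh, Thu-PM→Yilmaz+Cho, Fri-AM→Haddad, Fri-PM→Singh, Sat-AM→Cho+Singh.
Loads: Yilmaz 1/1, Greco 2/2, Cho 3/3, Singh 3/3, Haddad 2/2, Quispe 1/1.

12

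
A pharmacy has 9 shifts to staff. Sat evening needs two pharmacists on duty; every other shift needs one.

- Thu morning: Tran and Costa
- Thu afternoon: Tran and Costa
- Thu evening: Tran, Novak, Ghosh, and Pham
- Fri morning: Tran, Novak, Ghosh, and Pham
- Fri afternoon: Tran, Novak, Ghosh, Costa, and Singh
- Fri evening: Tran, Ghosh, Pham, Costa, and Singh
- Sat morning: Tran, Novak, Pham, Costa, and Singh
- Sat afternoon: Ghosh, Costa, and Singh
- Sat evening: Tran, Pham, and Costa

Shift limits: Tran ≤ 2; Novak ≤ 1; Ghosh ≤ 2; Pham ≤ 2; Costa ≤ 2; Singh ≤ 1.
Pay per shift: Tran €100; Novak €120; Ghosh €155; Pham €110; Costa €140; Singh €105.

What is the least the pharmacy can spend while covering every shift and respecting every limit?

Picking the cheapest available pharmacist for each shift independently would cost €1015, but that ignores the shift limits.
An optimal schedule: Thu morning→Tran, Thu afternoon→Tran, Thu evening→Novak, Fri morning→Ghosh, Fri afternoon→Costa, Fri evening→Pham, Sat morning→Singh, Sat afternoon→Ghosh, Sat evening→Pham+Costa.
Total: 100 + 100 + 120 + 155 + 140 + 110 + 105 + 155 + 110 + 140 = €1235.

€1235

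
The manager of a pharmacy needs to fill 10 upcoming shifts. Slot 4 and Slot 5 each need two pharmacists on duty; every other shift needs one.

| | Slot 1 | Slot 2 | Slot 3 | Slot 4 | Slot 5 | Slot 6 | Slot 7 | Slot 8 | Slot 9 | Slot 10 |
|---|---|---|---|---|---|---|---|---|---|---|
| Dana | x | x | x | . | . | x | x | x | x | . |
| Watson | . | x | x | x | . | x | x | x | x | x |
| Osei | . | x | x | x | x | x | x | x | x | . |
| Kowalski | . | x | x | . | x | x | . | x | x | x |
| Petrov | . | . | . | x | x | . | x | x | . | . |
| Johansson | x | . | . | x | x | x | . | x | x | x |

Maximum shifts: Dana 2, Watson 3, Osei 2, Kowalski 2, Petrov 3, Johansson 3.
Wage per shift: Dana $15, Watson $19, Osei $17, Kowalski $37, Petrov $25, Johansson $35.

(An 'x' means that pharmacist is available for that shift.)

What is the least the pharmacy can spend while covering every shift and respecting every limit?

Picking the cheapest available pharmacist for each shift independently would cost $202, but that ignores the shift limits.
An optimal schedule: Slot 1→Dana, Slot 2→Dana, Slot 3→Osei, Slot 4→Petrov+Johansson, Slot 5→Petrov+Johansson, Slot 6→Watson, Slot 7→Osei, Slot 8→Petrov, Slot 9→Watson, Slot 10→Watson.
Total: 15 + 15 + 17 + 25 + 35 + 25 + 35 + 19 + 17 + 25 + 19 + 19 = $266.

$266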